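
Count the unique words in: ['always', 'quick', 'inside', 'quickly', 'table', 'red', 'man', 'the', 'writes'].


Listing all tokens and tracking unique types:
  Token 1: 'always' -> NEW (unique so far: 1)
  Token 2: 'quick' -> NEW (unique so far: 2)
  Token 3: 'inside' -> NEW (unique so far: 3)
  Token 4: 'quickly' -> NEW (unique so far: 4)
  Token 5: 'table' -> NEW (unique so far: 5)
  Token 6: 'red' -> NEW (unique so far: 6)
  Token 7: 'man' -> NEW (unique so far: 7)
  Token 8: 'the' -> NEW (unique so far: 8)
  Token 9: 'writes' -> NEW (unique so far: 9)
Unique types: ('always', 'inside', 'man', 'quick', 'quickly', 'red', 'table', 'the', 'writes')
Vocabulary size: 9

9


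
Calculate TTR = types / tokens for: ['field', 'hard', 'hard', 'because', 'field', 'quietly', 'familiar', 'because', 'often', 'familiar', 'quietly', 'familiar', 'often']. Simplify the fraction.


Tokens: 13
Unique types: ('because', 'familiar', 'field', 'hard', 'often', 'quietly') = 6
TTR = 6/13
Already in lowest terms.

6/13


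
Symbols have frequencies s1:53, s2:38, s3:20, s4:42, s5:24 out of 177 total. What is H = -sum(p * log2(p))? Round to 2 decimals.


Computing entropy H = -sum(p_i * log2(p_i)):
  s1: p = 53/177 = 0.2994, -p*log2(p) = 0.5209
  s2: p = 38/177 = 0.2147, -p*log2(p) = 0.4765
  s3: p = 20/177 = 0.1130, -p*log2(p) = 0.3554
  s4: p = 42/177 = 0.2373, -p*log2(p) = 0.4924
  s5: p = 24/177 = 0.1356, -p*log2(p) = 0.3909
H = sum of terms = 2.2361
Rounded to 2 decimals: 2.24

2.24


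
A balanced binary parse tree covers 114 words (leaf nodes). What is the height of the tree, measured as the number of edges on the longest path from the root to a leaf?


In a balanced binary tree with n leaves the deepest leaf is ceil(log2(n)) edges below the root.
log2(114) = 6.8329
ceil(6.8329) = 7
height (edges) = 7

7


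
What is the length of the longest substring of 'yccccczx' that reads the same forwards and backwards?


Scanning 'yccccczx' for palindromic substrings.
Substring at positions 1-5: 'ccccc'.
Check: reverse('ccccc') = 'ccccc' -> palindrome confirmed.
Neighbouring characters ('y' / 'z') break symmetry, so it cannot extend further.
No longer palindromic substring exists; longest length = 5

5


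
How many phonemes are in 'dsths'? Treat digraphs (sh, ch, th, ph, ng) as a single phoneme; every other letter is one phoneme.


Parsing 'dsths' greedily, digraphs first:
  'd' -> consonant phoneme (phonemes so far: 1)
  's' -> consonant phoneme (phonemes so far: 2)
  'th' -> digraph (1 consonant phoneme) (phonemes so far: 3)
  's' -> consonant phoneme (phonemes so far: 4)
Total phonemes: 4

4


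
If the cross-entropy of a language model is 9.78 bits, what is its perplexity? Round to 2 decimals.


Perplexity formula: PP = 2^H
H = 9.78
PP = 2^9.78
Decompose: 2^9.78 = 2^9 * 2^0.78
2^9 = 512, 2^0.78 ~ 1.7171309
PP ~ 512 * 1.7171309 = 879.1710208
Rounded to 2 decimals: 879.17

879.17


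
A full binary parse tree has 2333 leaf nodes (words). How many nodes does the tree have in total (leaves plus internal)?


Leaf nodes (terminals): 2333
Internal nodes = n - 1 = 2333 - 1 = 2332
Total = leaves + internal = 2333 + 2332 = 4665

4665


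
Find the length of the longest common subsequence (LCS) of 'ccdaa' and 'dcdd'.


DP table for LCS of 'ccdaa' and 'dcdd':
       d  c  d  d
    0  0  0  0  0
  c 0  0  1  1  1
  c 0  0  1  1  1
  d 0  1  1  2  2
  a 0  1  1  2  2
  a 0  1  1  2  2
LCS: 'cd'
LCS length = 2

2


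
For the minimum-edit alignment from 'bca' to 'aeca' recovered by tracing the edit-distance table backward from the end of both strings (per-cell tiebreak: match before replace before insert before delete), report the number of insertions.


Edit distance = 2. Backtracking from cell (3, 4) with preference match > replace > insert > delete,
then listing the resulting alignment 'bca' -> 'aeca' left to right:
  Step 1: insert 'a' [insertion #1]
  Step 2: replace b->e
  Step 3: keep 'c'
  Step 4: keep 'a'
Total insertions: 1

1


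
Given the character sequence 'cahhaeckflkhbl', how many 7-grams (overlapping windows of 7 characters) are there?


String 'cahhaeckflkhbl' has length L = 14.
Number of overlapping n-grams = L - n + 1
Substituting: 14 - 7 + 1 = 8

8


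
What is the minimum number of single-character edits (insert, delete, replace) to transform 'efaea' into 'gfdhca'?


Building DP table for s1='efaea' (len 5) and s2='gfdhca' (len 6):
       g  f  d  h  c  a
    0  1  2  3  4  5  6
  e 1  1  2  3  4  5  6
  f 2  2  1  2  3  4  5
  a 3  3  2  2  3  4  4
  e 4  4  3  3  3  4  5
  a 5  5  4  4  4  4  4
Edit distance = dp[5][6] = 4

4


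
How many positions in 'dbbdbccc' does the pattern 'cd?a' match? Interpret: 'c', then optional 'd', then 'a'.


Pattern: cd?a means 'c', then optional 'd', then 'a'.
Scanning 'dbbdbccc' position-by-position:
  Pos 0: window 'dbb' -> no
  Pos 1: window 'bbd' -> no
  Pos 2: window 'bdb' -> no
  Pos 3: window 'dbc' -> no
  Pos 4: window 'bcc' -> no
  Pos 5: window 'ccc' -> no
  Pos 6: window 'cc' -> no
  Pos 7: window 'c' -> no
Total matches: 0

0


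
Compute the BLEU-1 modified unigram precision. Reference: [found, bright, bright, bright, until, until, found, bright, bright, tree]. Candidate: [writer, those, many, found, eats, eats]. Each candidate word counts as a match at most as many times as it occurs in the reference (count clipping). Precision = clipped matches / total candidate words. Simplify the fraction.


Reference word counts: {'bright': 5, 'found': 2, 'tree': 1, 'until': 2}
Checking each candidate word (with clipping):
  'writer' -> not in reference -> no match (matches: 0)
  'those' -> not in reference -> no match (matches: 0)
  'many' -> not in reference -> no match (matches: 0)
  'found' -> in reference (ref count 2, used 1/2) -> match (matches: 1)
  'eats' -> not in reference -> no match (matches: 1)
  'eats' -> not in reference -> no match (matches: 1)
Clipped matches: 1, Candidate length: 6
Precision = 1/6

1/6


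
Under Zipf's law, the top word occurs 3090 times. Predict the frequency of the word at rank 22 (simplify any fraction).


Zipf's law: freq(rank) = f1 / rank
f1 = 3090, rank = 22
freq = 3090 / 22
GCD(3090, 22) = 2
Simplified: 1545/11

1545/11


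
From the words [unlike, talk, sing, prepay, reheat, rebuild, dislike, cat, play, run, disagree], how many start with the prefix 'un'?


Checking each word for prefix 'un':
  'unlike' -> YES, starts with 'un' (count: 1)
  'talk' -> no (count: 1)
  'sing' -> no (count: 1)
  'prepay' -> no (count: 1)
  'reheat' -> no (count: 1)
  'rebuild' -> no (count: 1)
  'dislike' -> no (count: 1)
  'cat' -> no (count: 1)
  'play' -> no (count: 1)
  'run' -> no (count: 1)
  'disagree' -> no (count: 1)
Total with prefix 'un': 1

1


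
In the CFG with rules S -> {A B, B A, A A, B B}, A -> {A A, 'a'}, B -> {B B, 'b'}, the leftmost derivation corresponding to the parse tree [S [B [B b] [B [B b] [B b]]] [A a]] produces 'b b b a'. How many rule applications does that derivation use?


Every bracketed nonterminal node [X ...] in the tree is produced by exactly one rule application.
Reading the tree off as a leftmost derivation:
  Step 1: S  =>  B A   (applied S -> B A)
  Step 2: B A  =>  B B A   (applied B -> B B)
  Step 3: B B A  =>  b B A   (applied B -> b)
  Step 4: b B A  =>  b B B A   (applied B -> B B)
  Step 5: b B B A  =>  b b B A   (applied B -> b)
  Step 6: b b B A  =>  b b b A   (applied B -> b)
  Step 7: b b b A  =>  b b b a   (applied A -> a)
Final yield: b b b a
Total rewrite steps: 7

7


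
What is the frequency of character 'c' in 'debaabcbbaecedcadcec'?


Scanning 'debaabcbbaecedcadcec' for 'c':
  Position 6: 'c' -> MATCH (count: 1)
  Position 11: 'c' -> MATCH (count: 2)
  Position 14: 'c' -> MATCH (count: 3)
  Position 17: 'c' -> MATCH (count: 4)
  Position 19: 'c' -> MATCH (count: 5)
Total occurrences of 'c': 5

5


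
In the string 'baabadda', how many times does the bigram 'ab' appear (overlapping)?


Scanning 'baabadda' for bigram 'ab':
  Position 0: 'ba' -> no
  Position 1: 'aa' -> no
  Position 2: 'ab' -> MATCH
  Position 3: 'ba' -> no
  Position 4: 'ad' -> no
  Position 5: 'dd' -> no
  Position 6: 'da' -> no
Total matches: 1

1


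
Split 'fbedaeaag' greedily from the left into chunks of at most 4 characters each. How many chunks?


'fbedaeaag' has 9 characters.
Chunking with max size 4:
  Chunk 1: 'fbed' (positions 0-3)
  Chunk 2: 'aeaa' (positions 4-7)
  Chunk 3: 'g' (positions 8-8)
Total chunks: ceil(9 / 4) = 3

3


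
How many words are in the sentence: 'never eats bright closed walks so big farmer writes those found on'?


Counting words by splitting on spaces:
  Word 1: 'never'
  Word 2: 'eats'
  Word 3: 'bright'
  Word 4: 'closed'
  Word 5: 'walks'
  Word 6: 'so'
  Word 7: 'big'
  Word 8: 'farmer'
  Word 9: 'writes'
  Word 10: 'those'
  Word 11: 'found'
  Word 12: 'on'
Total words: 12

12


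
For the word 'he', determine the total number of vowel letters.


Scanning each character of 'he':
  Position 1: 'h' -> consonant (running count: 0)
  Position 2: 'e' -> vowel (running count: 1)
Total vowels: 1

1


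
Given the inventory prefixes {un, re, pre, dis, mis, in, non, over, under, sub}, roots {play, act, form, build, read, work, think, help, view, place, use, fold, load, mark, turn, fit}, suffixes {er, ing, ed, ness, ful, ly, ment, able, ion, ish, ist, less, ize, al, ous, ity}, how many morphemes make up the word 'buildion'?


Segmenting 'buildion' against the inventory:
  'build' -> root (morpheme 1)
  'ion' -> suffix (morpheme 2)
Total morphemes: 2

2


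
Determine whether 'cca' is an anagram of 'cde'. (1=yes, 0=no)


Sort characters of 'cca': 'acc'
Sort characters of 'cde': 'cde'
Sorted forms differ -> they are NOT anagrams
Result: 0

0


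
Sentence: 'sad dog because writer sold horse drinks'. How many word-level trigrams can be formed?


Word trigrams from [7] words:
  Trigram 1: (sad dog because)
  Trigram 2: (dog because writer)
  Trigram 3: (because writer sold)
  Trigram 4: (writer sold horse)
  Trigram 5: (sold horse drinks)
Total word trigrams: 7 - 2 = 5

5


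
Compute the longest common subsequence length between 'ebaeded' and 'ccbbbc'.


DP table for LCS of 'ebaeded' and 'ccbbbc':
       c  c  b  b  b  c
    0  0  0  0  0  0  0
  e 0  0  0  0  0  0  0
  b 0  0  0  1  1  1  1
  a 0  0  0  1  1  1  1
  e 0  0  0  1  1  1  1
  d 0  0  0  1  1  1  1
  e 0  0  0  1  1  1  1
  d 0  0  0  1  1  1  1
LCS: 'b'
LCS length = 1

1


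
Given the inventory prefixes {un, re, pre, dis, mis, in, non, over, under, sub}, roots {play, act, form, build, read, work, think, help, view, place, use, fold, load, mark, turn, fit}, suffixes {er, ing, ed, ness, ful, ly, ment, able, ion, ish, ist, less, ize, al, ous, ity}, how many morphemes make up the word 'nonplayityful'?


Segmenting 'nonplayityful' against the inventory:
  'non' -> prefix (morpheme 1)
  'play' -> root (morpheme 2)
  'ity' -> suffix (morpheme 3)
  'ful' -> suffix (morpheme 4)
Total morphemes: 4

4


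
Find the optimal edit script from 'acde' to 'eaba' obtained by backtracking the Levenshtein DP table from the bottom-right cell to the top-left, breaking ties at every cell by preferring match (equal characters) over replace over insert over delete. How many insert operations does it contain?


Edit distance = 4. Backtracking from cell (4, 4) with preference match > replace > insert > delete,
then listing the resulting alignment 'acde' -> 'eaba' left to right:
  Step 1: replace a->e
  Step 2: replace c->a
  Step 3: replace d->b
  Step 4: replace e->a
Total insertions: 0

0


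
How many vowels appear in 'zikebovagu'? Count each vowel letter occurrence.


Scanning each character of 'zikebovagu':
  Position 1: 'z' -> consonant (running count: 0)
  Position 2: 'i' -> vowel (running count: 1)
  Position 3: 'k' -> consonant (running count: 1)
  Position 4: 'e' -> vowel (running count: 2)
  Position 5: 'b' -> consonant (running count: 2)
  Position 6: 'o' -> vowel (running count: 3)
  Position 7: 'v' -> consonant (running count: 3)
  Position 8: 'a' -> vowel (running count: 4)
  Position 9: 'g' -> consonant (running count: 4)
  Position 10: 'u' -> vowel (running count: 5)
Total vowels: 5

5


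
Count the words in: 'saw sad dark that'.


Counting words by splitting on spaces:
  Word 1: 'saw'
  Word 2: 'sad'
  Word 3: 'dark'
  Word 4: 'that'
Total words: 4

4


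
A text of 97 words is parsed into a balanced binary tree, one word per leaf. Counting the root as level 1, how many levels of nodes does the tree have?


In a balanced binary tree with n leaves the deepest leaf is ceil(log2(n)) edges below the root,
so counting node levels inclusive of root and leaves gives ceil(log2(n)) + 1 levels.
log2(97) = 6.5999
ceil(6.5999) = 7
levels = 7 + 1 = 8

8


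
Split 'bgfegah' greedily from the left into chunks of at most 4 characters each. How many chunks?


'bgfegah' has 7 characters.
Chunking with max size 4:
  Chunk 1: 'bgfe' (positions 0-3)
  Chunk 2: 'gah' (positions 4-6)
Total chunks: ceil(7 / 4) = 2

2


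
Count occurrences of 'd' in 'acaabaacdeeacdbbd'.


Scanning 'acaabaacdeeacdbbd' for 'd':
  Position 8: 'd' -> MATCH (count: 1)
  Position 13: 'd' -> MATCH (count: 2)
  Position 16: 'd' -> MATCH (count: 3)
Total occurrences of 'd': 3

3


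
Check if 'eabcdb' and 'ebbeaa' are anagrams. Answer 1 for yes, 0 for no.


Sort characters of 'eabcdb': 'abbcde'
Sort characters of 'ebbeaa': 'aabbee'
Sorted forms differ -> they are NOT anagrams
Result: 0

0


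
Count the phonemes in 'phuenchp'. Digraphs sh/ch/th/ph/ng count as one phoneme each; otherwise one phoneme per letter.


Parsing 'phuenchp' greedily, digraphs first:
  'ph' -> digraph (1 consonant phoneme) (phonemes so far: 1)
  'u' -> vowel phoneme (phonemes so far: 2)
  'e' -> vowel phoneme (phonemes so far: 3)
  'n' -> consonant phoneme (phonemes so far: 4)
  'ch' -> digraph (1 consonant phoneme) (phonemes so far: 5)
  'p' -> consonant phoneme (phonemes so far: 6)
Total phonemes: 6

6


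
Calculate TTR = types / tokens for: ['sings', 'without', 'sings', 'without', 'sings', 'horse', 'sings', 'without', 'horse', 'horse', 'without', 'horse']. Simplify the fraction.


Tokens: 12
Unique types: ('horse', 'sings', 'without') = 3
TTR = 3/12
Simplify: divide both by 3 -> 1/4
TTR = 1/4

1/4


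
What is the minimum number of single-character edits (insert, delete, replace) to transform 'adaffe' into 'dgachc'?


Building DP table for s1='adaffe' (len 6) and s2='dgachc' (len 6):
       d  g  a  c  h  c
    0  1  2  3  4  5  6
  a 1  1  2  2  3  4  5
  d 2  1  2  3  3  4  5
  a 3  2  2  2  3  4  5
  f 4  3  3  3  3  4  5
  f 5  4  4  4  4  4  5
  e 6  5  5  5  5  5  5
Edit distance = dp[6][6] = 5

5


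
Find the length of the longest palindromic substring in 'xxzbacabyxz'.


Scanning 'xxzbacabyxz' for palindromic substrings.
Substring at positions 3-7: 'bacab'.
Check: reverse('bacab') = 'bacab' -> palindrome confirmed.
Neighbouring characters ('z' / 'y') break symmetry, so it cannot extend further.
No longer palindromic substring exists; longest length = 5

5


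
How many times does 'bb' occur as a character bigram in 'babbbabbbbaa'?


Scanning 'babbbabbbbaa' for bigram 'bb':
  Position 0: 'ba' -> no
  Position 1: 'ab' -> no
  Position 2: 'bb' -> MATCH
  Position 3: 'bb' -> MATCH
  Position 4: 'ba' -> no
  Position 5: 'ab' -> no
  Position 6: 'bb' -> MATCH
  Position 7: 'bb' -> MATCH
  Position 8: 'bb' -> MATCH
  Position 9: 'ba' -> no
  Position 10: 'aa' -> no
Total matches: 5

5


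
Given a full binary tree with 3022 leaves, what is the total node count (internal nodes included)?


Leaf nodes (terminals): 3022
Internal nodes = n - 1 = 3022 - 1 = 3021
Total = leaves + internal = 3022 + 3021 = 6043

6043


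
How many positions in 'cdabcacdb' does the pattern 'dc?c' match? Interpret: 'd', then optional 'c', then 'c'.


Pattern: dc?c means 'd', then optional 'c', then 'c'.
Scanning 'cdabcacdb' position-by-position:
  Pos 0: window 'cda' -> no
  Pos 1: window 'dab' -> no
  Pos 2: window 'abc' -> no
  Pos 3: window 'bca' -> no
  Pos 4: window 'cac' -> no
  Pos 5: window 'acd' -> no
  Pos 6: window 'cdb' -> no
  Pos 7: window 'db' -> no
  Pos 8: window 'b' -> no
Total matches: 0

0


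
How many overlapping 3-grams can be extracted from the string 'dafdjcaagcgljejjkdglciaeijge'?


String 'dafdjcaagcgljejjkdglciaeijge' has length L = 28.
Number of overlapping n-grams = L - n + 1
Substituting: 28 - 3 + 1 = 26

26


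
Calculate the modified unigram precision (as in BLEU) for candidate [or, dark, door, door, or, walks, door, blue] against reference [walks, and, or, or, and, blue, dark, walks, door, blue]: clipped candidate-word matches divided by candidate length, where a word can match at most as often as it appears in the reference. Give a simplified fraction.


Reference word counts: {'and': 2, 'blue': 2, 'dark': 1, 'door': 1, 'or': 2, 'walks': 2}
Checking each candidate word (with clipping):
  'or' -> in reference (ref count 2, used 1/2) -> match (matches: 1)
  'dark' -> in reference (ref count 1, used 1/1) -> match (matches: 2)
  'door' -> in reference (ref count 1, used 1/1) -> match (matches: 3)
  'door' -> ref count 1 already used up (1/1) -> clipped, no match (matches: 3)
  'or' -> in reference (ref count 2, used 2/2) -> match (matches: 4)
  'walks' -> in reference (ref count 2, used 1/2) -> match (matches: 5)
  'door' -> ref count 1 already used up (1/1) -> clipped, no match (matches: 5)
  'blue' -> in reference (ref count 2, used 1/2) -> match (matches: 6)
Clipped matches: 6, Candidate length: 8
Precision = 6/8 = 3/4

3/4


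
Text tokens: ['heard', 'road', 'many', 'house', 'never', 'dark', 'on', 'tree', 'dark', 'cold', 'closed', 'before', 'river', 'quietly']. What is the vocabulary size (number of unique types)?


Listing all tokens and tracking unique types:
  Token 1: 'heard' -> NEW (unique so far: 1)
  Token 2: 'road' -> NEW (unique so far: 2)
  Token 3: 'many' -> NEW (unique so far: 3)
  Token 4: 'house' -> NEW (unique so far: 4)
  Token 5: 'never' -> NEW (unique so far: 5)
  Token 6: 'dark' -> NEW (unique so far: 6)
  Token 7: 'on' -> NEW (unique so far: 7)
  Token 8: 'tree' -> NEW (unique so far: 8)
  Token 9: 'dark' -> duplicate (unique so far: 8)
  Token 10: 'cold' -> NEW (unique so far: 9)
  Token 11: 'closed' -> NEW (unique so far: 10)
  Token 12: 'before' -> NEW (unique so far: 11)
  Token 13: 'river' -> NEW (unique so far: 12)
  Token 14: 'quietly' -> NEW (unique so far: 13)
Unique types: ('before', 'closed', 'cold', 'dark', 'heard', 'house', 'many', 'never', 'on', 'quietly', 'river', 'road', 'tree')
Vocabulary size: 13

13


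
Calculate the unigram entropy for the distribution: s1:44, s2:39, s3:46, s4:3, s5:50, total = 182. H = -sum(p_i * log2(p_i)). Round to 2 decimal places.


Computing entropy H = -sum(p_i * log2(p_i)):
  s1: p = 44/182 = 0.2418, -p*log2(p) = 0.4952
  s2: p = 39/182 = 0.2143, -p*log2(p) = 0.4762
  s3: p = 46/182 = 0.2527, -p*log2(p) = 0.5015
  s4: p = 3/182 = 0.0165, -p*log2(p) = 0.0976
  s5: p = 50/182 = 0.2747, -p*log2(p) = 0.5121
H = sum of terms = 2.0826
Rounded to 2 decimals: 2.08

2.08


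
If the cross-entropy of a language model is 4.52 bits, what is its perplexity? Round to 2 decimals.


Perplexity formula: PP = 2^H
H = 4.52
PP = 2^4.52
Decompose: 2^4.52 = 2^4 * 2^0.52
2^4 = 16, 2^0.52 ~ 1.4339552
PP ~ 16 * 1.4339552 = 22.9432832
Rounded to 2 decimals: 22.94

22.94


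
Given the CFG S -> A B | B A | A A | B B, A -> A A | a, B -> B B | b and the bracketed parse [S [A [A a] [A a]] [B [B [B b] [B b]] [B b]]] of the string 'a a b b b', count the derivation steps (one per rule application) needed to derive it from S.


Every bracketed nonterminal node [X ...] in the tree is produced by exactly one rule application.
Reading the tree off as a leftmost derivation:
  Step 1: S  =>  A B   (applied S -> A B)
  Step 2: A B  =>  A A B   (applied A -> A A)
  Step 3: A A B  =>  a A B   (applied A -> a)
  Step 4: a A B  =>  a a B   (applied A -> a)
  Step 5: a a B  =>  a a B B   (applied B -> B B)
  Step 6: a a B B  =>  a a B B B   (applied B -> B B)
  Step 7: a a B B B  =>  a a b B B   (applied B -> b)
  Step 8: a a b B B  =>  a a b b B   (applied B -> b)
  Step 9: a a b b B  =>  a a b b b   (applied B -> b)
Final yield: a a b b b
Total rewrite steps: 9

9


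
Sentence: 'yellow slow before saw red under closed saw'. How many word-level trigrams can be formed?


Word trigrams from [8] words:
  Trigram 1: (yellow slow before)
  Trigram 2: (slow before saw)
  Trigram 3: (before saw red)
  Trigram 4: (saw red under)
  Trigram 5: (red under closed)
  Trigram 6: (under closed saw)
Total word trigrams: 8 - 2 = 6

6


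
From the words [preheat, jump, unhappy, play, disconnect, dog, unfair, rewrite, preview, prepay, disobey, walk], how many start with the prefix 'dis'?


Checking each word for prefix 'dis':
  'preheat' -> no (count: 0)
  'jump' -> no (count: 0)
  'unhappy' -> no (count: 0)
  'play' -> no (count: 0)
  'disconnect' -> YES, starts with 'dis' (count: 1)
  'dog' -> no (count: 1)
  'unfair' -> no (count: 1)
  'rewrite' -> no (count: 1)
  'preview' -> no (count: 1)
  'prepay' -> no (count: 1)
  'disobey' -> YES, starts with 'dis' (count: 2)
  'walk' -> no (count: 2)
Total with prefix 'dis': 2

2


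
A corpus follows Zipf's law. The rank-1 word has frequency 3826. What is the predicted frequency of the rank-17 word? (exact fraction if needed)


Zipf's law: freq(rank) = f1 / rank
f1 = 3826, rank = 17
freq = 3826 / 17
GCD(3826, 17) = 1
Simplified: 3826/17

3826/17


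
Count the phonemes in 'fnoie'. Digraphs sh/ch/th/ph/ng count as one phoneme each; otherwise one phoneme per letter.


Parsing 'fnoie' greedily, digraphs first:
  'f' -> consonant phoneme (phonemes so far: 1)
  'n' -> consonant phoneme (phonemes so far: 2)
  'o' -> vowel phoneme (phonemes so far: 3)
  'i' -> vowel phoneme (phonemes so far: 4)
  'e' -> vowel phoneme (phonemes so far: 5)
Total phonemes: 5

5


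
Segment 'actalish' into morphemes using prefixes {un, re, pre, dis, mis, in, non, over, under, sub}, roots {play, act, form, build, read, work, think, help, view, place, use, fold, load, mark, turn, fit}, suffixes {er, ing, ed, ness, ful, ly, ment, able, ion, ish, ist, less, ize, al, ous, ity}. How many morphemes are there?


Segmenting 'actalish' against the inventory:
  'act' -> root (morpheme 1)
  'al' -> suffix (morpheme 2)
  'ish' -> suffix (morpheme 3)
Total morphemes: 3

3


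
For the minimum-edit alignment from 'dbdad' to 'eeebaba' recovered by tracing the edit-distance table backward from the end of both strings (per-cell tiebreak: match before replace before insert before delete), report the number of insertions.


Edit distance = 6. Backtracking from cell (5, 7) with preference match > replace > insert > delete,
then listing the resulting alignment 'dbdad' -> 'eeebaba' left to right:
  Step 1: insert 'e' [insertion #1]
  Step 2: insert 'e' [insertion #2]
  Step 3: replace d->e
  Step 4: keep 'b'
  Step 5: replace d->a
  Step 6: replace a->b
  Step 7: replace d->a
Total insertions: 2

2


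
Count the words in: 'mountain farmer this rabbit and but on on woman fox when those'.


Counting words by splitting on spaces:
  Word 1: 'mountain'
  Word 2: 'farmer'
  Word 3: 'this'
  Word 4: 'rabbit'
  Word 5: 'and'
  Word 6: 'but'
  Word 7: 'on'
  Word 8: 'on'
  Word 9: 'woman'
  Word 10: 'fox'
  Word 11: 'when'
  Word 12: 'those'
Total words: 12

12


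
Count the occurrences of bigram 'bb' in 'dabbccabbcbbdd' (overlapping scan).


Scanning 'dabbccabbcbbdd' for bigram 'bb':
  Position 0: 'da' -> no
  Position 1: 'ab' -> no
  Position 2: 'bb' -> MATCH
  Position 3: 'bc' -> no
  Position 4: 'cc' -> no
  Position 5: 'ca' -> no
  Position 6: 'ab' -> no
  Position 7: 'bb' -> MATCH
  Position 8: 'bc' -> no
  Position 9: 'cb' -> no
  Position 10: 'bb' -> MATCH
  Position 11: 'bd' -> no
  Position 12: 'dd' -> no
Total matches: 3

3


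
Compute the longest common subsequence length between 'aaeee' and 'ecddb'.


DP table for LCS of 'aaeee' and 'ecddb':
       e  c  d  d  b
    0  0  0  0  0  0
  a 0  0  0  0  0  0
  a 0  0  0  0  0  0
  e 0  1  1  1  1  1
  e 0  1  1  1  1  1
  e 0  1  1  1  1  1
LCS: 'e'
LCS length = 1

1


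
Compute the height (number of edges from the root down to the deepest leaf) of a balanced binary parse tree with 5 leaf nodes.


In a balanced binary tree with n leaves the deepest leaf is ceil(log2(n)) edges below the root.
log2(5) = 2.3219
ceil(2.3219) = 3
height (edges) = 3

3


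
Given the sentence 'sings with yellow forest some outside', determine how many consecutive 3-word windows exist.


Word trigrams from [6] words:
  Trigram 1: (sings with yellow)
  Trigram 2: (with yellow forest)
  Trigram 3: (yellow forest some)
  Trigram 4: (forest some outside)
Total word trigrams: 6 - 2 = 4

4


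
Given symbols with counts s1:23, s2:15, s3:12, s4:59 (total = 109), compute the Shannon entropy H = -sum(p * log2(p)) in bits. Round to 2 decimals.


Computing entropy H = -sum(p_i * log2(p_i)):
  s1: p = 23/109 = 0.2110, -p*log2(p) = 0.4736
  s2: p = 15/109 = 0.1376, -p*log2(p) = 0.3938
  s3: p = 12/109 = 0.1101, -p*log2(p) = 0.3504
  s4: p = 59/109 = 0.5413, -p*log2(p) = 0.4793
H = sum of terms = 1.6971
Rounded to 2 decimals: 1.70

1.70


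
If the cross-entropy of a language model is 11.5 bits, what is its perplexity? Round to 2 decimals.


Perplexity formula: PP = 2^H
H = 11.5
PP = 2^11.5
Decompose: 2^11.5 = 2^11 * 2^0.5 = 2^11 * sqrt(2)
2^11 = 2048, sqrt(2) ~ 1.4142136
PP ~ 2048 * 1.4142136 = 2896.3094528
Rounded to 2 decimals: 2896.31

2896.31


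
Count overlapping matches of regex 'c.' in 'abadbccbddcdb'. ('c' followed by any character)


Pattern: c. means 'c' followed by any character.
Scanning 'abadbccbddcdb' position-by-position:
  Pos 0: window 'ab' -> no
  Pos 1: window 'ba' -> no
  Pos 2: window 'ad' -> no
  Pos 3: window 'db' -> no
  Pos 4: window 'bc' -> no
  Pos 5: window 'cc' -> MATCH
  Pos 6: window 'cb' -> MATCH
  Pos 7: window 'bd' -> no
  Pos 8: window 'dd' -> no
  Pos 9: window 'dc' -> no
  Pos 10: window 'cd' -> MATCH
  Pos 11: window 'db' -> no
  Pos 12: window 'b' -> no
Total matches: 3

3


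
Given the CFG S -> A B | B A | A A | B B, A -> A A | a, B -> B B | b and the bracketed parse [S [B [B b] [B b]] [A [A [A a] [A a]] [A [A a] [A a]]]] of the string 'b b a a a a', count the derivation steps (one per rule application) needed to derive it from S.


Every bracketed nonterminal node [X ...] in the tree is produced by exactly one rule application.
Reading the tree off as a leftmost derivation:
  Step 1: S  =>  B A   (applied S -> B A)
  Step 2: B A  =>  B B A   (applied B -> B B)
  Step 3: B B A  =>  b B A   (applied B -> b)
  Step 4: b B A  =>  b b A   (applied B -> b)
  Step 5: b b A  =>  b b A A   (applied A -> A A)
  Step 6: b b A A  =>  b b A A A   (applied A -> A A)
  Step 7: b b A A A  =>  b b a A A   (applied A -> a)
  Step 8: b b a A A  =>  b b a a A   (applied A -> a)
  Step 9: b b a a A  =>  b b a a A A   (applied A -> A A)
  Step 10: b b a a A A  =>  b b a a a A   (applied A -> a)
  Step 11: b b a a a A  =>  b b a a a a   (applied A -> a)
Final yield: b b a a a a
Total rewrite steps: 11

11


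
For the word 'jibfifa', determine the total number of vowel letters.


Scanning each character of 'jibfifa':
  Position 1: 'j' -> consonant (running count: 0)
  Position 2: 'i' -> vowel (running count: 1)
  Position 3: 'b' -> consonant (running count: 1)
  Position 4: 'f' -> consonant (running count: 1)
  Position 5: 'i' -> vowel (running count: 2)
  Position 6: 'f' -> consonant (running count: 2)
  Position 7: 'a' -> vowel (running count: 3)
Total vowels: 3

3


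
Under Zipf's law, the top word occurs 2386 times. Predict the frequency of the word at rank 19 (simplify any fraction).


Zipf's law: freq(rank) = f1 / rank
f1 = 2386, rank = 19
freq = 2386 / 19
GCD(2386, 19) = 1
Simplified: 2386/19

2386/19


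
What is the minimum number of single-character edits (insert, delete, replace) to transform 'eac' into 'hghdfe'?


Building DP table for s1='eac' (len 3) and s2='hghdfe' (len 6):
       h  g  h  d  f  e
    0  1  2  3  4  5  6
  e 1  1  2  3  4  5  5
  a 2  2  2  3  4  5  6
  c 3  3  3  3  4  5  6
Edit distance = dp[3][6] = 6

6


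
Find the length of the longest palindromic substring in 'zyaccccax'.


Scanning 'zyaccccax' for palindromic substrings.
Substring at positions 2-7: 'acccca'.
Check: reverse('acccca') = 'acccca' -> palindrome confirmed.
Neighbouring characters ('y' / 'x') break symmetry, so it cannot extend further.
No longer palindromic substring exists; longest length = 6

6


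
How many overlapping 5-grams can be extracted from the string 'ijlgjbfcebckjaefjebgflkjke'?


String 'ijlgjbfcebckjaefjebgflkjke' has length L = 26.
Number of overlapping n-grams = L - n + 1
Substituting: 26 - 5 + 1 = 22

22


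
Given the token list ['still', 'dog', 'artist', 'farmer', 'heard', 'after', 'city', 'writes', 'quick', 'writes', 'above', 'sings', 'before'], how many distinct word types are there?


Listing all tokens and tracking unique types:
  Token 1: 'still' -> NEW (unique so far: 1)
  Token 2: 'dog' -> NEW (unique so far: 2)
  Token 3: 'artist' -> NEW (unique so far: 3)
  Token 4: 'farmer' -> NEW (unique so far: 4)
  Token 5: 'heard' -> NEW (unique so far: 5)
  Token 6: 'after' -> NEW (unique so far: 6)
  Token 7: 'city' -> NEW (unique so far: 7)
  Token 8: 'writes' -> NEW (unique so far: 8)
  Token 9: 'quick' -> NEW (unique so far: 9)
  Token 10: 'writes' -> duplicate (unique so far: 9)
  Token 11: 'above' -> NEW (unique so far: 10)
  Token 12: 'sings' -> NEW (unique so far: 11)
  Token 13: 'before' -> NEW (unique so far: 12)
Unique types: ('above', 'after', 'artist', 'before', 'city', 'dog', 'farmer', 'heard', 'quick', 'sings', 'still', 'writes')
Vocabulary size: 12

12


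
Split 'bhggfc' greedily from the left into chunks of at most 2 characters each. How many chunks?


'bhggfc' has 6 characters.
Chunking with max size 2:
  Chunk 1: 'bh' (positions 0-1)
  Chunk 2: 'gg' (positions 2-3)
  Chunk 3: 'fc' (positions 4-5)
Total chunks: ceil(6 / 2) = 3

3


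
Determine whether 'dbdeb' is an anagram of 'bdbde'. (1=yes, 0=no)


Sort characters of 'dbdeb': 'bbdde'
Sort characters of 'bdbde': 'bbdde'
Sorted forms match -> they ARE anagrams
Result: 1

1


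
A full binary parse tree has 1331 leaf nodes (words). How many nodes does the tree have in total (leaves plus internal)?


Leaf nodes (terminals): 1331
Internal nodes = n - 1 = 1331 - 1 = 1330
Total = leaves + internal = 1331 + 1330 = 2661

2661


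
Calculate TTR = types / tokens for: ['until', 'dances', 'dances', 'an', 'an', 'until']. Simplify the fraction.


Tokens: 6
Unique types: ('an', 'dances', 'until') = 3
TTR = 3/6
Simplify: divide both by 3 -> 1/2
TTR = 1/2

1/2


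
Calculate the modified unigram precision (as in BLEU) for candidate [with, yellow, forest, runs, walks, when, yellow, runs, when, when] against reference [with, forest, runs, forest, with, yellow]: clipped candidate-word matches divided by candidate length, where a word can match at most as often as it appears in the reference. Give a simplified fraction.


Reference word counts: {'forest': 2, 'runs': 1, 'with': 2, 'yellow': 1}
Checking each candidate word (with clipping):
  'with' -> in reference (ref count 2, used 1/2) -> match (matches: 1)
  'yellow' -> in reference (ref count 1, used 1/1) -> match (matches: 2)
  'forest' -> in reference (ref count 2, used 1/2) -> match (matches: 3)
  'runs' -> in reference (ref count 1, used 1/1) -> match (matches: 4)
  'walks' -> not in reference -> no match (matches: 4)
  'when' -> not in reference -> no match (matches: 4)
  'yellow' -> ref count 1 already used up (1/1) -> clipped, no match (matches: 4)
  'runs' -> ref count 1 already used up (1/1) -> clipped, no match (matches: 4)
  'when' -> not in reference -> no match (matches: 4)
  'when' -> not in reference -> no match (matches: 4)
Clipped matches: 4, Candidate length: 10
Precision = 4/10 = 2/5

2/5


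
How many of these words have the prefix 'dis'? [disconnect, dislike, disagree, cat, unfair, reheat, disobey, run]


Checking each word for prefix 'dis':
  'disconnect' -> YES, starts with 'dis' (count: 1)
  'dislike' -> YES, starts with 'dis' (count: 2)
  'disagree' -> YES, starts with 'dis' (count: 3)
  'cat' -> no (count: 3)
  'unfair' -> no (count: 3)
  'reheat' -> no (count: 3)
  'disobey' -> YES, starts with 'dis' (count: 4)
  'run' -> no (count: 4)
Total with prefix 'dis': 4

4


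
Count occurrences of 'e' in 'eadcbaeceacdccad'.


Scanning 'eadcbaeceacdccad' for 'e':
  Position 0: 'e' -> MATCH (count: 1)
  Position 6: 'e' -> MATCH (count: 2)
  Position 8: 'e' -> MATCH (count: 3)
Total occurrences of 'e': 3

3


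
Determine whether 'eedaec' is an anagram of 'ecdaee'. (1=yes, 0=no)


Sort characters of 'eedaec': 'acdeee'
Sort characters of 'ecdaee': 'acdeee'
Sorted forms match -> they ARE anagrams
Result: 1

1


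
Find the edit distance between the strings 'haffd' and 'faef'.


Building DP table for s1='haffd' (len 5) and s2='faef' (len 4):
       f  a  e  f
    0  1  2  3  4
  h 1  1  2  3  4
  a 2  2  1  2  3
  f 3  2  2  2  2
  f 4  3  3  3  2
  d 5  4  4  4  3
Edit distance = dp[5][4] = 3

3


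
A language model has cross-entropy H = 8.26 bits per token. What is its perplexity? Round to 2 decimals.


Perplexity formula: PP = 2^H
H = 8.26
PP = 2^8.26
Decompose: 2^8.26 = 2^8 * 2^0.26
2^8 = 256, 2^0.26 ~ 1.1974787
PP ~ 256 * 1.1974787 = 306.5545472
Rounded to 2 decimals: 306.55

306.55


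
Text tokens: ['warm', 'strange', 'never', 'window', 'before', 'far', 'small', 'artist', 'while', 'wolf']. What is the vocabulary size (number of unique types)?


Listing all tokens and tracking unique types:
  Token 1: 'warm' -> NEW (unique so far: 1)
  Token 2: 'strange' -> NEW (unique so far: 2)
  Token 3: 'never' -> NEW (unique so far: 3)
  Token 4: 'window' -> NEW (unique so far: 4)
  Token 5: 'before' -> NEW (unique so far: 5)
  Token 6: 'far' -> NEW (unique so far: 6)
  Token 7: 'small' -> NEW (unique so far: 7)
  Token 8: 'artist' -> NEW (unique so far: 8)
  Token 9: 'while' -> NEW (unique so far: 9)
  Token 10: 'wolf' -> NEW (unique so far: 10)
Unique types: ('artist', 'before', 'far', 'never', 'small', 'strange', 'warm', 'while', 'window', 'wolf')
Vocabulary size: 10

10


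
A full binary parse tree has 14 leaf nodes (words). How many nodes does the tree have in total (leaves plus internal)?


Leaf nodes (terminals): 14
Internal nodes = n - 1 = 14 - 1 = 13
Total = leaves + internal = 14 + 13 = 27

27


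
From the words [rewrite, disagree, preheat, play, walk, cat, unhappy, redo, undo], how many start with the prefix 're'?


Checking each word for prefix 're':
  'rewrite' -> YES, starts with 're' (count: 1)
  'disagree' -> no (count: 1)
  'preheat' -> no (count: 1)
  'play' -> no (count: 1)
  'walk' -> no (count: 1)
  'cat' -> no (count: 1)
  'unhappy' -> no (count: 1)
  'redo' -> YES, starts with 're' (count: 2)
  'undo' -> no (count: 2)
Total with prefix 're': 2

2


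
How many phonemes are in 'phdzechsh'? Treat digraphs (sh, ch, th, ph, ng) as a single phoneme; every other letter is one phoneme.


Parsing 'phdzechsh' greedily, digraphs first:
  'ph' -> digraph (1 consonant phoneme) (phonemes so far: 1)
  'd' -> consonant phoneme (phonemes so far: 2)
  'z' -> consonant phoneme (phonemes so far: 3)
  'e' -> vowel phoneme (phonemes so far: 4)
  'ch' -> digraph (1 consonant phoneme) (phonemes so far: 5)
  'sh' -> digraph (1 consonant phoneme) (phonemes so far: 6)
Total phonemes: 6

6


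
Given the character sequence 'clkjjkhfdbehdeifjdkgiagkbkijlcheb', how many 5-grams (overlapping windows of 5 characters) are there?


String 'clkjjkhfdbehdeifjdkgiagkbkijlcheb' has length L = 33.
Number of overlapping n-grams = L - n + 1
Substituting: 33 - 5 + 1 = 29

29


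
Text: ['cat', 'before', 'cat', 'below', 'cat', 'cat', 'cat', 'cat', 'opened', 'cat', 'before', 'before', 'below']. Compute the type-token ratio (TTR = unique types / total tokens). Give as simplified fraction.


Tokens: 13
Unique types: ('before', 'below', 'cat', 'opened') = 4
TTR = 4/13
Already in lowest terms.

4/13


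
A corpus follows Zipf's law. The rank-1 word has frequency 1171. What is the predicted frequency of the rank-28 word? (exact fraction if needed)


Zipf's law: freq(rank) = f1 / rank
f1 = 1171, rank = 28
freq = 1171 / 28
GCD(1171, 28) = 1
Simplified: 1171/28

1171/28


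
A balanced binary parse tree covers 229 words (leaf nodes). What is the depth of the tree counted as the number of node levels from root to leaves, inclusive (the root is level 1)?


In a balanced binary tree with n leaves the deepest leaf is ceil(log2(n)) edges below the root,
so counting node levels inclusive of root and leaves gives ceil(log2(n)) + 1 levels.
log2(229) = 7.8392
ceil(7.8392) = 8
levels = 8 + 1 = 9

9


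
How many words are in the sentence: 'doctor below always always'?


Counting words by splitting on spaces:
  Word 1: 'doctor'
  Word 2: 'below'
  Word 3: 'always'
  Word 4: 'always'
Total words: 4

4


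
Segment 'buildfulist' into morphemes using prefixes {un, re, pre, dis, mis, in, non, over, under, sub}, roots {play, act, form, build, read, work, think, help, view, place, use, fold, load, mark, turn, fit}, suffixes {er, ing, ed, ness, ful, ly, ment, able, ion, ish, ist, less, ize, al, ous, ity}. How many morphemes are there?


Segmenting 'buildfulist' against the inventory:
  'build' -> root (morpheme 1)
  'ful' -> suffix (morpheme 2)
  'ist' -> suffix (morpheme 3)
Total morphemes: 3

3


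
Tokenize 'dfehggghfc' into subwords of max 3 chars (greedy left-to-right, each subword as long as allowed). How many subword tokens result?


'dfehggghfc' has 10 characters.
Chunking with max size 3:
  Chunk 1: 'dfe' (positions 0-2)
  Chunk 2: 'hgg' (positions 3-5)
  Chunk 3: 'ghf' (positions 6-8)
  Chunk 4: 'c' (positions 9-9)
Total chunks: ceil(10 / 3) = 4

4


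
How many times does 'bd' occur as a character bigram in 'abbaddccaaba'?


Scanning 'abbaddccaaba' for bigram 'bd':
  Position 0: 'ab' -> no
  Position 1: 'bb' -> no
  Position 2: 'ba' -> no
  Position 3: 'ad' -> no
  Position 4: 'dd' -> no
  Position 5: 'dc' -> no
  Position 6: 'cc' -> no
  Position 7: 'ca' -> no
  Position 8: 'aa' -> no
  Position 9: 'ab' -> no
  Position 10: 'ba' -> no
Total matches: 0

0


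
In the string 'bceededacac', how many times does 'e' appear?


Scanning 'bceededacac' for 'e':
  Position 2: 'e' -> MATCH (count: 1)
  Position 3: 'e' -> MATCH (count: 2)
  Position 5: 'e' -> MATCH (count: 3)
Total occurrences of 'e': 3

3


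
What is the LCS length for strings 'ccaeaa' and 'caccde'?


DP table for LCS of 'ccaeaa' and 'caccde':
       c  a  c  c  d  e
    0  0  0  0  0  0  0
  c 0  1  1  1  1  1  1
  c 0  1  1  2  2  2  2
  a 0  1  2  2  2  2  2
  e 0  1  2  2  2  2  3
  a 0  1  2  2  2  2  3
  a 0  1  2  2  2  2  3
LCS: 'cce'
LCS length = 3

3


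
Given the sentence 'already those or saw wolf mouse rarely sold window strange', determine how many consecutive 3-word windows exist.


Word trigrams from [10] words:
  Trigram 1: (already those or)
  Trigram 2: (those or saw)
  Trigram 3: (or saw wolf)
  Trigram 4: (saw wolf mouse)
  Trigram 5: (wolf mouse rarely)
  Trigram 6: (mouse rarely sold)
  Trigram 7: (rarely sold window)
  Trigram 8: (sold window strange)
Total word trigrams: 10 - 2 = 8

8


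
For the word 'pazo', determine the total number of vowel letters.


Scanning each character of 'pazo':
  Position 1: 'p' -> consonant (running count: 0)
  Position 2: 'a' -> vowel (running count: 1)
  Position 3: 'z' -> consonant (running count: 1)
  Position 4: 'o' -> vowel (running count: 2)
Total vowels: 2

2


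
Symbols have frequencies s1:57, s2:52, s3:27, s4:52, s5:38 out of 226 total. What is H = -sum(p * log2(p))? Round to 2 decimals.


Computing entropy H = -sum(p_i * log2(p_i)):
  s1: p = 57/226 = 0.2522, -p*log2(p) = 0.5012
  s2: p = 52/226 = 0.2301, -p*log2(p) = 0.4877
  s3: p = 27/226 = 0.1195, -p*log2(p) = 0.3662
  s4: p = 52/226 = 0.2301, -p*log2(p) = 0.4877
  s5: p = 38/226 = 0.1681, -p*log2(p) = 0.4325
H = sum of terms = 2.2753
Rounded to 2 decimals: 2.28

2.28
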